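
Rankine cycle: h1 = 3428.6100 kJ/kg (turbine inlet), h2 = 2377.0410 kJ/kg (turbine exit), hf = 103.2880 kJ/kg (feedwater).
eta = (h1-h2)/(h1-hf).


W = 1051.5690 kJ/kg
Q_in = 3325.3220 kJ/kg
eta = 0.3162 = 31.6231%

eta = 31.6231%


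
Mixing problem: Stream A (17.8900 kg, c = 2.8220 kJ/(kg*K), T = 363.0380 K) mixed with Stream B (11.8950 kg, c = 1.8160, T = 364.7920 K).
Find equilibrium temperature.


num = 26208.1727
den = 72.0869
Tf = 363.5636 K

363.5636 K


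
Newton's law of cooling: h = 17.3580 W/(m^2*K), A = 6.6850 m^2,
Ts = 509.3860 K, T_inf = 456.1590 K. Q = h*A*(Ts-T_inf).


dT = 53.2270 K
Q = 17.3580 * 6.6850 * 53.2270 = 6176.3669 W

6176.3669 W


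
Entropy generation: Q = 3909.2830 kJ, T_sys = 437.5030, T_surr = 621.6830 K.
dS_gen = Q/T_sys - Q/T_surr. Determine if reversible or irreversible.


dS_sys = 3909.2830/437.5030 = 8.9354 kJ/K
dS_surr = -3909.2830/621.6830 = -6.2882 kJ/K
dS_gen = 8.9354 - 6.2882 = 2.6472 kJ/K (irreversible)

dS_gen = 2.6472 kJ/K, irreversible


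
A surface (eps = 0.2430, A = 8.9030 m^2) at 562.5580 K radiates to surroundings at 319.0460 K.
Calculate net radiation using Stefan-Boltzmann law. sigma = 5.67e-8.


T^4 = 1.0015e+11
Tsurr^4 = 1.0361e+10
Q = 0.2430 * 5.67e-8 * 8.9030 * 8.9793e+10 = 11014.5785 W

11014.5785 W


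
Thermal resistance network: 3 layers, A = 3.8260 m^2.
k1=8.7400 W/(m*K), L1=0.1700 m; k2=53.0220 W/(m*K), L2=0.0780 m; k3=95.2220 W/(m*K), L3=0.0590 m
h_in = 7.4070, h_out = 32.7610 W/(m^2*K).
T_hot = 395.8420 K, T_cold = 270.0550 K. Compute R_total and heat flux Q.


R_conv_in = 1/(7.4070*3.8260) = 0.0353
R_1 = 0.1700/(8.7400*3.8260) = 0.0051
R_2 = 0.0780/(53.0220*3.8260) = 0.0004
R_3 = 0.0590/(95.2220*3.8260) = 0.0002
R_conv_out = 1/(32.7610*3.8260) = 0.0080
R_total = 0.0489 K/W
Q = 125.7870 / 0.0489 = 2572.5841 W

R_total = 0.0489 K/W, Q = 2572.5841 W


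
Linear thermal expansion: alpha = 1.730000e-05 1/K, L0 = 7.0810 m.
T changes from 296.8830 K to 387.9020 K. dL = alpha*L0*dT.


dT = 91.0190 K
dL = 1.730000e-05 * 7.0810 * 91.0190 = 0.011150 m
L_final = 7.092150 m

dL = 0.011150 m


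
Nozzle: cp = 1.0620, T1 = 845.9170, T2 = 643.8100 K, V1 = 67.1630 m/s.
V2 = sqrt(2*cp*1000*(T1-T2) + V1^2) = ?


dT = 202.1070 K
2*cp*1000*dT = 429275.2680
V1^2 = 4510.8686
V2 = sqrt(433786.1366) = 658.6244 m/s

658.6244 m/s


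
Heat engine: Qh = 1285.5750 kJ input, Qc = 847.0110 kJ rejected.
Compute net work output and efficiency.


W = 1285.5750 - 847.0110 = 438.5640 kJ
eta = 438.5640 / 1285.5750 = 0.3411 = 34.1142%

W = 438.5640 kJ, eta = 34.1142%


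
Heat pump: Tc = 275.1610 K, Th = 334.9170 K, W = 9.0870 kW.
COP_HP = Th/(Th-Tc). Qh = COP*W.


COP = 334.9170 / 59.7560 = 5.6047
Qh = 5.6047 * 9.0870 = 50.9303 kW

COP = 5.6047, Qh = 50.9303 kW


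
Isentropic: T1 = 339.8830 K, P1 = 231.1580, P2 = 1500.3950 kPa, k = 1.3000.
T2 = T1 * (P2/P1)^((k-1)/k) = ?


(k-1)/k = 0.2308
(P2/P1)^exp = 1.5398
T2 = 339.8830 * 1.5398 = 523.3383 K

523.3383 K


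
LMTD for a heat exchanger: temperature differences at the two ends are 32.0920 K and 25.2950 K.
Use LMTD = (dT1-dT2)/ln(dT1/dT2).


dT1/dT2 = 1.2687
ln(dT1/dT2) = 0.2380
LMTD = 6.7970 / 0.2380 = 28.5588 K

28.5588 K


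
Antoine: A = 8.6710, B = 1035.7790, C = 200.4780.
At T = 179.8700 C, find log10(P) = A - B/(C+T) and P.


C+T = 380.3480
B/(C+T) = 2.7232
log10(P) = 8.6710 - 2.7232 = 5.9478
P = 10^5.9478 = 886665.2832 mmHg

886665.2832 mmHg


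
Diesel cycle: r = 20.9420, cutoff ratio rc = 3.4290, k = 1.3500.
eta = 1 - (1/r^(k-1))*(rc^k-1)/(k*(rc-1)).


r^(k-1) = 2.8997
rc^k = 5.2781
eta = 0.5501 = 55.0084%

55.0084%


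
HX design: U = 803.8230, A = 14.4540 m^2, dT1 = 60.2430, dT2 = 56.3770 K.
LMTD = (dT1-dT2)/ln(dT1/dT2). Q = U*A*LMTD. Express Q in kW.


LMTD = 58.2886 K
Q = 803.8230 * 14.4540 * 58.2886 = 677224.0231 W = 677.2240 kW

677.2240 kW


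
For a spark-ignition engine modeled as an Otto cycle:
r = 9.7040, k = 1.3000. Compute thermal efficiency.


r^(k-1) = 1.9774
eta = 1 - 1/1.9774 = 0.4943 = 49.4275%

49.4275%


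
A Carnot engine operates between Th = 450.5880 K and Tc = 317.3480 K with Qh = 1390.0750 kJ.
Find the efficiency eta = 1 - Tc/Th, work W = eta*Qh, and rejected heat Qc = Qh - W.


eta = 1 - 317.3480/450.5880 = 0.2957
W = 0.2957 * 1390.0750 = 411.0487 kJ
Qc = 1390.0750 - 411.0487 = 979.0263 kJ

eta = 29.5703%, W = 411.0487 kJ, Qc = 979.0263 kJ


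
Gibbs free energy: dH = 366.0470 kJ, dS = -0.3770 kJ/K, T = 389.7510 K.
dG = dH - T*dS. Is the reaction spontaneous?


T*dS = 389.7510 * -0.3770 = -146.9361 kJ
dG = 366.0470 + 146.9361 = 512.9831 kJ (non-spontaneous)

dG = 512.9831 kJ, non-spontaneous


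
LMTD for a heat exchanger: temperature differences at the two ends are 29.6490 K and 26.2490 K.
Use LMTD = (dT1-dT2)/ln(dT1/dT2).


dT1/dT2 = 1.1295
ln(dT1/dT2) = 0.1218
LMTD = 3.4000 / 0.1218 = 27.9145 K

27.9145 K


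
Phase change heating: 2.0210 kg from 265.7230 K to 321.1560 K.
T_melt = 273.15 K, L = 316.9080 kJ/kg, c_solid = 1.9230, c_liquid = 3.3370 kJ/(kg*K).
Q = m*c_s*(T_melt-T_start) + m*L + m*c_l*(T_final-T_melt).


Q1 (sensible, solid) = 2.0210 * 1.9230 * 7.4270 = 28.8642 kJ
Q2 (latent) = 2.0210 * 316.9080 = 640.4711 kJ
Q3 (sensible, liquid) = 2.0210 * 3.3370 * 48.0060 = 323.7562 kJ
Q_total = 993.0914 kJ

993.0914 kJ


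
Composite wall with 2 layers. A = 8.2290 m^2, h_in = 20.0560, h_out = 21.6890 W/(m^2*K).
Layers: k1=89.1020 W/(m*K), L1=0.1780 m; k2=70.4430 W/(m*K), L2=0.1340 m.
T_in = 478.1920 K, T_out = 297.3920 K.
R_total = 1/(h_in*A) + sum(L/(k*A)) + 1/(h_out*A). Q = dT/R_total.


R_conv_in = 1/(20.0560*8.2290) = 0.0061
R_1 = 0.1780/(89.1020*8.2290) = 0.0002
R_2 = 0.1340/(70.4430*8.2290) = 0.0002
R_conv_out = 1/(21.6890*8.2290) = 0.0056
R_total = 0.0121 K/W
Q = 180.8000 / 0.0121 = 14897.8954 W

R_total = 0.0121 K/W, Q = 14897.8954 W


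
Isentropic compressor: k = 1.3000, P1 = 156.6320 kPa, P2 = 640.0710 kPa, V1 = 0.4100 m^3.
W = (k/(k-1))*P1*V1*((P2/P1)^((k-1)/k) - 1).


(k-1)/k = 0.2308
(P2/P1)^exp = 1.3838
W = 4.3333 * 156.6320 * 0.4100 * (1.3838 - 1) = 106.8111 kJ

106.8111 kJ


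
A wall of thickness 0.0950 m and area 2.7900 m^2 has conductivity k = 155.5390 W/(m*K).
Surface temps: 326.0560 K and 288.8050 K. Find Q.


dT = 37.2510 K
Q = 155.5390 * 2.7900 * 37.2510 / 0.0950 = 170160.1408 W

170160.1408 W


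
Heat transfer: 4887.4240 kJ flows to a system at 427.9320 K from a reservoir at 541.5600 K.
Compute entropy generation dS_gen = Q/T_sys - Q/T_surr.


dS_sys = 4887.4240/427.9320 = 11.4210 kJ/K
dS_surr = -4887.4240/541.5600 = -9.0247 kJ/K
dS_gen = 11.4210 - 9.0247 = 2.3963 kJ/K (irreversible)

dS_gen = 2.3963 kJ/K, irreversible


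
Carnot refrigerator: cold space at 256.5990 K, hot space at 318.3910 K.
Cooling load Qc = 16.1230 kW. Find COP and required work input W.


COP = 256.5990 / 61.7920 = 4.1526
W = 16.1230 / 4.1526 = 3.8826 kW

COP = 4.1526, W = 3.8826 kW


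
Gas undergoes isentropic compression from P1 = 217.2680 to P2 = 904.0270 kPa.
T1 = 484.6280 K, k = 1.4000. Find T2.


(k-1)/k = 0.2857
(P2/P1)^exp = 1.5028
T2 = 484.6280 * 1.5028 = 728.3140 K

728.3140 K


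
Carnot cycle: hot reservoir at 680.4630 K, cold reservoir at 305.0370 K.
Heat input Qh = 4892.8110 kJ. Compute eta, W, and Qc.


eta = 1 - 305.0370/680.4630 = 0.5517
W = 0.5517 * 4892.8110 = 2699.4685 kJ
Qc = 4892.8110 - 2699.4685 = 2193.3425 kJ

eta = 55.1721%, W = 2699.4685 kJ, Qc = 2193.3425 kJ


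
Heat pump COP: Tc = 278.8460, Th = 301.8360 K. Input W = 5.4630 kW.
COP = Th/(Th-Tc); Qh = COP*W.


COP = 301.8360 / 22.9900 = 13.1290
Qh = 13.1290 * 5.4630 = 71.7238 kW

COP = 13.1290, Qh = 71.7238 kW


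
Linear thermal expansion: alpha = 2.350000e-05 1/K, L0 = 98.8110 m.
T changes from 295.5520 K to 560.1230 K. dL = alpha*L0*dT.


dT = 264.5710 K
dL = 2.350000e-05 * 98.8110 * 264.5710 = 0.614349 m
L_final = 99.425349 m

dL = 0.614349 m


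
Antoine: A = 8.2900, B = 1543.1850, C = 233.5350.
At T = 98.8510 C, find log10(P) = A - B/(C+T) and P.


C+T = 332.3860
B/(C+T) = 4.6427
log10(P) = 8.2900 - 4.6427 = 3.6473
P = 10^3.6473 = 4438.6439 mmHg

4438.6439 mmHg


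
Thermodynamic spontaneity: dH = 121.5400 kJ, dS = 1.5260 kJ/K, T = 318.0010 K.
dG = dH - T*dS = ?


T*dS = 318.0010 * 1.5260 = 485.2695 kJ
dG = 121.5400 - 485.2695 = -363.7295 kJ (spontaneous)

dG = -363.7295 kJ, spontaneous


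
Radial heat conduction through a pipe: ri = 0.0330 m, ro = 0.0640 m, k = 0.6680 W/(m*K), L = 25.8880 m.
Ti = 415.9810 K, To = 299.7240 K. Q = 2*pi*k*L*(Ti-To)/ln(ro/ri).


dT = 116.2570 K
ln(ro/ri) = 0.6624
Q = 2*pi*0.6680*25.8880*116.2570 / 0.6624 = 19070.8332 W

19070.8332 W


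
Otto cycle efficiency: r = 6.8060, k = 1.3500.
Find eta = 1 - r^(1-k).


r^(k-1) = 1.9566
eta = 1 - 1/1.9566 = 0.4889 = 48.8921%

48.8921%


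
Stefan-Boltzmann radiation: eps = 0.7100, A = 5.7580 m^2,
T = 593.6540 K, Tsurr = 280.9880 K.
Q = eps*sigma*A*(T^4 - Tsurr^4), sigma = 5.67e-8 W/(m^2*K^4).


T^4 = 1.2420e+11
Tsurr^4 = 6.2338e+09
Q = 0.7100 * 5.67e-8 * 5.7580 * 1.1797e+11 = 27345.3435 W

27345.3435 W


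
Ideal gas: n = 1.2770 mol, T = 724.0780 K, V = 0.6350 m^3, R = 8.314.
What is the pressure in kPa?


P = nRT/V = 1.2770 * 8.314 * 724.0780 / 0.6350
= 7687.5202 / 0.6350 = 12106.3310 Pa = 12.1063 kPa

12.1063 kPa


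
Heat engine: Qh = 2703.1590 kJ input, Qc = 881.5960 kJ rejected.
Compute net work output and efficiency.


W = 2703.1590 - 881.5960 = 1821.5630 kJ
eta = 1821.5630 / 2703.1590 = 0.6739 = 67.3865%

W = 1821.5630 kJ, eta = 67.3865%


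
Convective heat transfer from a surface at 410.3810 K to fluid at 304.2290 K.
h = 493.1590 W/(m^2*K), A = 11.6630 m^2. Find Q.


dT = 106.1520 K
Q = 493.1590 * 11.6630 * 106.1520 = 610555.8826 W

610555.8826 W


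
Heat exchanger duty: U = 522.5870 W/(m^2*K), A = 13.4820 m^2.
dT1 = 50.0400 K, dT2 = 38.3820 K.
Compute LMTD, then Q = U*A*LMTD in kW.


LMTD = 43.9536 K
Q = 522.5870 * 13.4820 * 43.9536 = 309676.0652 W = 309.6761 kW

309.6761 kW


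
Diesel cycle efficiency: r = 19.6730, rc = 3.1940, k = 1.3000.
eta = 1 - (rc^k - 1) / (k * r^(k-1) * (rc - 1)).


r^(k-1) = 2.4443
rc^k = 4.5252
eta = 0.4944 = 49.4362%

49.4362%


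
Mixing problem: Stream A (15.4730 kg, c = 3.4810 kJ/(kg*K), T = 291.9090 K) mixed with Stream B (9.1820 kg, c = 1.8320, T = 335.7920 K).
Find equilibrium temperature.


num = 21371.1600
den = 70.6829
Tf = 302.3525 K

302.3525 K


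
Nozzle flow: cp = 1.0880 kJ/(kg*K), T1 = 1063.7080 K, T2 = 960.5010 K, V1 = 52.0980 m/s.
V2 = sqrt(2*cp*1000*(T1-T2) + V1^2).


dT = 103.2070 K
2*cp*1000*dT = 224578.4320
V1^2 = 2714.2016
V2 = sqrt(227292.6336) = 476.7522 m/s

476.7522 m/s


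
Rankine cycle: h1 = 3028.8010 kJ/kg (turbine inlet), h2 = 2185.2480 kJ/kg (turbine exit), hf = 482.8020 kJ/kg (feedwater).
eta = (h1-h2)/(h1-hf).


W = 843.5530 kJ/kg
Q_in = 2545.9990 kJ/kg
eta = 0.3313 = 33.1325%

eta = 33.1325%


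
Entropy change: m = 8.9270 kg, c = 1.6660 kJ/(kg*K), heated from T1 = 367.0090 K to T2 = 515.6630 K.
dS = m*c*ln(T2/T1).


T2/T1 = 1.4050
ln(T2/T1) = 0.3401
dS = 8.9270 * 1.6660 * 0.3401 = 5.0576 kJ/K

5.0576 kJ/K


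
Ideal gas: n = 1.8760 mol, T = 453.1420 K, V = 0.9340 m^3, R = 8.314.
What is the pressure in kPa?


P = nRT/V = 1.8760 * 8.314 * 453.1420 / 0.9340
= 7067.6848 / 0.9340 = 7567.1143 Pa = 7.5671 kPa

7.5671 kPa


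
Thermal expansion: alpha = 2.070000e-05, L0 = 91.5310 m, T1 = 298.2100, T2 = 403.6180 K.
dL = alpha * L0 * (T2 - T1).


dT = 105.4080 K
dL = 2.070000e-05 * 91.5310 * 105.4080 = 0.199716 m
L_final = 91.730716 m

dL = 0.199716 m


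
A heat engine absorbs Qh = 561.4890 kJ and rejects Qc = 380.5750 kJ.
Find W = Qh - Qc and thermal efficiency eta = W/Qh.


W = 561.4890 - 380.5750 = 180.9140 kJ
eta = 180.9140 / 561.4890 = 0.3222 = 32.2204%

W = 180.9140 kJ, eta = 32.2204%


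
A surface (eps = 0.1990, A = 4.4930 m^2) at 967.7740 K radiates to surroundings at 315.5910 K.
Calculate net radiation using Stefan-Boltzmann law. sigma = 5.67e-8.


T^4 = 8.7719e+11
Tsurr^4 = 9.9197e+09
Q = 0.1990 * 5.67e-8 * 4.4930 * 8.6727e+11 = 43967.2378 W

43967.2378 W


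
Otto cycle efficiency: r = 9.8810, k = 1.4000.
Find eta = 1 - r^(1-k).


r^(k-1) = 2.4999
eta = 1 - 1/2.4999 = 0.6000 = 59.9982%

59.9982%


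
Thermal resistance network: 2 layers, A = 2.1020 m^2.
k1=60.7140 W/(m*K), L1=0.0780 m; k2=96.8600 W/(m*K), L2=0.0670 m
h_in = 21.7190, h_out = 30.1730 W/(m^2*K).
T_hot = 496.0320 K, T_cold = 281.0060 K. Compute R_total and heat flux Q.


R_conv_in = 1/(21.7190*2.1020) = 0.0219
R_1 = 0.0780/(60.7140*2.1020) = 0.0006
R_2 = 0.0670/(96.8600*2.1020) = 0.0003
R_conv_out = 1/(30.1730*2.1020) = 0.0158
R_total = 0.0386 K/W
Q = 215.0260 / 0.0386 = 5568.9690 W

R_total = 0.0386 K/W, Q = 5568.9690 W


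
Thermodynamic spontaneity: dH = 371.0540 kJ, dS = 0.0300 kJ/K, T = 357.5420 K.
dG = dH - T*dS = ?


T*dS = 357.5420 * 0.0300 = 10.7263 kJ
dG = 371.0540 - 10.7263 = 360.3277 kJ (non-spontaneous)

dG = 360.3277 kJ, non-spontaneous


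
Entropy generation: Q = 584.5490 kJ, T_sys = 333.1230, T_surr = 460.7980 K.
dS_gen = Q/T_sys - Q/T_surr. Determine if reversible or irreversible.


dS_sys = 584.5490/333.1230 = 1.7548 kJ/K
dS_surr = -584.5490/460.7980 = -1.2686 kJ/K
dS_gen = 1.7548 - 1.2686 = 0.4862 kJ/K (irreversible)

dS_gen = 0.4862 kJ/K, irreversible


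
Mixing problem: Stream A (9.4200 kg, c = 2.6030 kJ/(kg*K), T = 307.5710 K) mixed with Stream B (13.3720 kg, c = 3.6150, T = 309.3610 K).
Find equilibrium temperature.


num = 22496.1636
den = 72.8600
Tf = 308.7586 K

308.7586 K


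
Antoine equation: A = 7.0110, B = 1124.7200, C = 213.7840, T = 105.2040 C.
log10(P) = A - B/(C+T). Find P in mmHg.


C+T = 318.9880
B/(C+T) = 3.5259
log10(P) = 7.0110 - 3.5259 = 3.4851
P = 10^3.4851 = 3055.6200 mmHg

3055.6200 mmHg


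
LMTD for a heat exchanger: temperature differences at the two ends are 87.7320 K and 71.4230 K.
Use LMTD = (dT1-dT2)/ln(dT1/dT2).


dT1/dT2 = 1.2283
ln(dT1/dT2) = 0.2057
LMTD = 16.3090 / 0.2057 = 79.2982 K

79.2982 K


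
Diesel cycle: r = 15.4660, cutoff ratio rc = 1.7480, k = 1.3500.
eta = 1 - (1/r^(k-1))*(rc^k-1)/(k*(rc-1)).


r^(k-1) = 2.6078
rc^k = 2.1254
eta = 0.5727 = 57.2663%

57.2663%


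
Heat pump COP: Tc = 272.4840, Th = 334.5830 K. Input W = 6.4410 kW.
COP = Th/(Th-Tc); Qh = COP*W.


COP = 334.5830 / 62.0990 = 5.3879
Qh = 5.3879 * 6.4410 = 34.7034 kW

COP = 5.3879, Qh = 34.7034 kW


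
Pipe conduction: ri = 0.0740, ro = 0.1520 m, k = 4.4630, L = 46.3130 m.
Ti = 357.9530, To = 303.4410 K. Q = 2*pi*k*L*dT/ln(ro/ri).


dT = 54.5120 K
ln(ro/ri) = 0.7198
Q = 2*pi*4.4630*46.3130*54.5120 / 0.7198 = 98351.4201 W

98351.4201 W


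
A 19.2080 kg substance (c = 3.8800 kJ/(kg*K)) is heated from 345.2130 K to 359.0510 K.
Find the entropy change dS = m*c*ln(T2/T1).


T2/T1 = 1.0401
ln(T2/T1) = 0.0393
dS = 19.2080 * 3.8800 * 0.0393 = 2.9291 kJ/K

2.9291 kJ/K


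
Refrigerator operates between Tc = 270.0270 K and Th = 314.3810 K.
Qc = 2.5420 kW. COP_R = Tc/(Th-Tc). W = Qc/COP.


COP = 270.0270 / 44.3540 = 6.0880
W = 2.5420 / 6.0880 = 0.4175 kW

COP = 6.0880, W = 0.4175 kW


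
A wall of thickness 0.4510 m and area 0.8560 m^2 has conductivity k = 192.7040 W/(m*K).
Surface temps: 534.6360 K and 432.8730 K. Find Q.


dT = 101.7630 K
Q = 192.7040 * 0.8560 * 101.7630 / 0.4510 = 37220.1273 W

37220.1273 W


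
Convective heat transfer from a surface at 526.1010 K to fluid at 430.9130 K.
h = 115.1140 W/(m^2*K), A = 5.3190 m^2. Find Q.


dT = 95.1880 K
Q = 115.1140 * 5.3190 * 95.1880 = 58282.7905 W

58282.7905 W


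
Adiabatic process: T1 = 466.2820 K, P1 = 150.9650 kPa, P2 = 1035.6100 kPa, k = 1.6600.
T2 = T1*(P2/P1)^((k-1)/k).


(k-1)/k = 0.3976
(P2/P1)^exp = 2.1504
T2 = 466.2820 * 2.1504 = 1002.6778 K

1002.6778 K


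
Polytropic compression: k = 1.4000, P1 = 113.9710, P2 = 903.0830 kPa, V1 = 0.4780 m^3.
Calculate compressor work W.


(k-1)/k = 0.2857
(P2/P1)^exp = 1.8065
W = 3.5000 * 113.9710 * 0.4780 * (1.8065 - 1) = 153.7783 kJ

153.7783 kJ


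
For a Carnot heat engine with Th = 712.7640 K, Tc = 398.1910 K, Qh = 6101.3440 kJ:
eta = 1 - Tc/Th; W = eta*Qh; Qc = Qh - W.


eta = 1 - 398.1910/712.7640 = 0.4413
W = 0.4413 * 6101.3440 = 2692.7820 kJ
Qc = 6101.3440 - 2692.7820 = 3408.5620 kJ

eta = 44.1342%, W = 2692.7820 kJ, Qc = 3408.5620 kJ


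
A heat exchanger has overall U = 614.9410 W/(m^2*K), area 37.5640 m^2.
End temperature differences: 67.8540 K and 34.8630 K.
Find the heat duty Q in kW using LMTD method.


LMTD = 49.5411 K
Q = 614.9410 * 37.5640 * 49.5411 = 1144381.2098 W = 1144.3812 kW

1144.3812 kW


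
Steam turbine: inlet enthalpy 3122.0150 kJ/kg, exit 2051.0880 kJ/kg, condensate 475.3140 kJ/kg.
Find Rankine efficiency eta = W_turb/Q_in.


W = 1070.9270 kJ/kg
Q_in = 2646.7010 kJ/kg
eta = 0.4046 = 40.4627%

eta = 40.4627%


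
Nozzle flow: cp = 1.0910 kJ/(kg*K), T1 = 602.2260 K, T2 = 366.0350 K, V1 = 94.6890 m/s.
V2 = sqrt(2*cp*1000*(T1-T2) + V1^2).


dT = 236.1910 K
2*cp*1000*dT = 515368.7620
V1^2 = 8966.0067
V2 = sqrt(524334.7687) = 724.1096 m/s

724.1096 m/s


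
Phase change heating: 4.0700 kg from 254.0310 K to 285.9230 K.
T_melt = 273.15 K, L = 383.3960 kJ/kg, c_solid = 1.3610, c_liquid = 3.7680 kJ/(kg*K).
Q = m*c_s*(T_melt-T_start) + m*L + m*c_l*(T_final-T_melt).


Q1 (sensible, solid) = 4.0700 * 1.3610 * 19.1190 = 105.9053 kJ
Q2 (latent) = 4.0700 * 383.3960 = 1560.4217 kJ
Q3 (sensible, liquid) = 4.0700 * 3.7680 * 12.7730 = 195.8837 kJ
Q_total = 1862.2107 kJ

1862.2107 kJ


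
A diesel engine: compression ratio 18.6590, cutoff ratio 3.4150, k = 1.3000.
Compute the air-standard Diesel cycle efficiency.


r^(k-1) = 2.4058
rc^k = 4.9364
eta = 0.4788 = 47.8842%

47.8842%


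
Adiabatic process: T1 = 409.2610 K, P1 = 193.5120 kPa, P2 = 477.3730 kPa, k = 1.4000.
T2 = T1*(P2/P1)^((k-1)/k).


(k-1)/k = 0.2857
(P2/P1)^exp = 1.2943
T2 = 409.2610 * 1.2943 = 529.7161 K

529.7161 K


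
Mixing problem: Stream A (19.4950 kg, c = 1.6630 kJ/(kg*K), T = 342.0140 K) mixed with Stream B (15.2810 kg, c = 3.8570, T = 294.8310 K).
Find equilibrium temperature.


num = 28465.1475
den = 91.3590
Tf = 311.5746 K

311.5746 K


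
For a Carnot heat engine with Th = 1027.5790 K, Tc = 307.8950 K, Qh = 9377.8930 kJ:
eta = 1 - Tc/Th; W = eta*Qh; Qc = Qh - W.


eta = 1 - 307.8950/1027.5790 = 0.7004
W = 0.7004 * 9377.8930 = 6567.9812 kJ
Qc = 9377.8930 - 6567.9812 = 2809.9118 kJ

eta = 70.0369%, W = 6567.9812 kJ, Qc = 2809.9118 kJ


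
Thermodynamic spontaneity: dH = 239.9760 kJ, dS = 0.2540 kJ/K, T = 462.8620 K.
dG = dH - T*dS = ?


T*dS = 462.8620 * 0.2540 = 117.5669 kJ
dG = 239.9760 - 117.5669 = 122.4091 kJ (non-spontaneous)

dG = 122.4091 kJ, non-spontaneous


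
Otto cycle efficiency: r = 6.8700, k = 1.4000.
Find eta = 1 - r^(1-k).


r^(k-1) = 2.1616
eta = 1 - 1/2.1616 = 0.5374 = 53.7388%

53.7388%


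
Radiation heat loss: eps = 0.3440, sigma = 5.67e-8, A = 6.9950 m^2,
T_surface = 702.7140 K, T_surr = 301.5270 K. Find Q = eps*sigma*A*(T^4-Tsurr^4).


T^4 = 2.4385e+11
Tsurr^4 = 8.2662e+09
Q = 0.3440 * 5.67e-8 * 6.9950 * 2.3558e+11 = 32141.4935 W

32141.4935 W


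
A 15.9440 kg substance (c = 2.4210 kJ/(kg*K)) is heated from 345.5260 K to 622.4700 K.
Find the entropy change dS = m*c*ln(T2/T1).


T2/T1 = 1.8015
ln(T2/T1) = 0.5886
dS = 15.9440 * 2.4210 * 0.5886 = 22.7213 kJ/K

22.7213 kJ/K


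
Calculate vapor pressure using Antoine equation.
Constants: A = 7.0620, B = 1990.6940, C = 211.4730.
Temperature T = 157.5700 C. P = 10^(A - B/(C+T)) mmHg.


C+T = 369.0430
B/(C+T) = 5.3942
log10(P) = 7.0620 - 5.3942 = 1.6678
P = 10^1.6678 = 46.5365 mmHg

46.5365 mmHg


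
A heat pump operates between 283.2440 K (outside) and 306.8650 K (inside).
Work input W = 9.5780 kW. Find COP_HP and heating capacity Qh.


COP = 306.8650 / 23.6210 = 12.9912
Qh = 12.9912 * 9.5780 = 124.4297 kW

COP = 12.9912, Qh = 124.4297 kW


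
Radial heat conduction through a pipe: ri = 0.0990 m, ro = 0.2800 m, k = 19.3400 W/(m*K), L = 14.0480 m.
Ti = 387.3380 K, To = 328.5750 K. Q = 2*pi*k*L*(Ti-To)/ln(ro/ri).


dT = 58.7630 K
ln(ro/ri) = 1.0397
Q = 2*pi*19.3400*14.0480*58.7630 / 1.0397 = 96484.9080 W

96484.9080 W


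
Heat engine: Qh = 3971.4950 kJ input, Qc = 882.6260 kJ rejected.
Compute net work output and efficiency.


W = 3971.4950 - 882.6260 = 3088.8690 kJ
eta = 3088.8690 / 3971.4950 = 0.7778 = 77.7760%

W = 3088.8690 kJ, eta = 77.7760%


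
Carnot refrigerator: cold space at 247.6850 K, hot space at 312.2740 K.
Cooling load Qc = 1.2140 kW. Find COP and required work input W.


COP = 247.6850 / 64.5890 = 3.8348
W = 1.2140 / 3.8348 = 0.3166 kW

COP = 3.8348, W = 0.3166 kW


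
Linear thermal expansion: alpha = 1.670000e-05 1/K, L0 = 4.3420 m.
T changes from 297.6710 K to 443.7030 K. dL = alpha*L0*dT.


dT = 146.0320 K
dL = 1.670000e-05 * 4.3420 * 146.0320 = 0.010589 m
L_final = 4.352589 m

dL = 0.010589 m


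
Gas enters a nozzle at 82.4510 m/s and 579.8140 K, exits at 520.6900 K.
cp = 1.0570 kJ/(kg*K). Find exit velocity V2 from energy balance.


dT = 59.1240 K
2*cp*1000*dT = 124988.1360
V1^2 = 6798.1674
V2 = sqrt(131786.3034) = 363.0238 m/s

363.0238 m/s


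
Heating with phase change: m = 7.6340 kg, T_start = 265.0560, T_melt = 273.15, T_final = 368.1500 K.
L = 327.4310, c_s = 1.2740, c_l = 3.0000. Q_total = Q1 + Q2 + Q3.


Q1 (sensible, solid) = 7.6340 * 1.2740 * 8.0940 = 78.7199 kJ
Q2 (latent) = 7.6340 * 327.4310 = 2499.6083 kJ
Q3 (sensible, liquid) = 7.6340 * 3.0000 * 95.0000 = 2175.6900 kJ
Q_total = 4754.0182 kJ

4754.0182 kJ


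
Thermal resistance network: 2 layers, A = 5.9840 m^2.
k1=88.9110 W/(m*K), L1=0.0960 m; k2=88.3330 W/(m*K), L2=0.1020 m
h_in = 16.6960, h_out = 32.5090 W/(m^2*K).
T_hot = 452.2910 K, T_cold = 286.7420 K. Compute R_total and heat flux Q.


R_conv_in = 1/(16.6960*5.9840) = 0.0100
R_1 = 0.0960/(88.9110*5.9840) = 0.0002
R_2 = 0.1020/(88.3330*5.9840) = 0.0002
R_conv_out = 1/(32.5090*5.9840) = 0.0051
R_total = 0.0155 K/W
Q = 165.5490 / 0.0155 = 10664.7419 W

R_total = 0.0155 K/W, Q = 10664.7419 W


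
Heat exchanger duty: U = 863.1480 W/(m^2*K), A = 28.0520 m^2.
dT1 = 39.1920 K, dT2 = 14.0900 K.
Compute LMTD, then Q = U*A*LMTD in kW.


LMTD = 24.5375 K
Q = 863.1480 * 28.0520 * 24.5375 = 594126.1712 W = 594.1262 kW

594.1262 kW


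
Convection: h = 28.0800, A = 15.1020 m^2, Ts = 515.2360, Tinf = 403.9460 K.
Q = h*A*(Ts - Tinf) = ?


dT = 111.2900 K
Q = 28.0800 * 15.1020 * 111.2900 = 47194.1004 W

47194.1004 W


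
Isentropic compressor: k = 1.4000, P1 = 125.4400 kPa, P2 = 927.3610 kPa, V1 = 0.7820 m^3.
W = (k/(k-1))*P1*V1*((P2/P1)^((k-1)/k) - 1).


(k-1)/k = 0.2857
(P2/P1)^exp = 1.7711
W = 3.5000 * 125.4400 * 0.7820 * (1.7711 - 1) = 264.7260 kJ

264.7260 kJ


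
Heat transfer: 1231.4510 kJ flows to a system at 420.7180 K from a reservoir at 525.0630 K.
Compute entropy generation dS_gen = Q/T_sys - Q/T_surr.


dS_sys = 1231.4510/420.7180 = 2.9270 kJ/K
dS_surr = -1231.4510/525.0630 = -2.3453 kJ/K
dS_gen = 2.9270 - 2.3453 = 0.5817 kJ/K (irreversible)

dS_gen = 0.5817 kJ/K, irreversible


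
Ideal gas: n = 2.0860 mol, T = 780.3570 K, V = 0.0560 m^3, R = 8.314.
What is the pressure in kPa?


P = nRT/V = 2.0860 * 8.314 * 780.3570 / 0.0560
= 13533.7346 / 0.0560 = 241673.8317 Pa = 241.6738 kPa

241.6738 kPa


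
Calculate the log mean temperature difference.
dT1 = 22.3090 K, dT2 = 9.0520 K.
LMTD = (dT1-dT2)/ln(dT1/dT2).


dT1/dT2 = 2.4645
ln(dT1/dT2) = 0.9020
LMTD = 13.2570 / 0.9020 = 14.6973 K

14.6973 K


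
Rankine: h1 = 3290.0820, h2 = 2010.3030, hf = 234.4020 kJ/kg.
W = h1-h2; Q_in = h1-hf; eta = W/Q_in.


W = 1279.7790 kJ/kg
Q_in = 3055.6800 kJ/kg
eta = 0.4188 = 41.8820%

eta = 41.8820%


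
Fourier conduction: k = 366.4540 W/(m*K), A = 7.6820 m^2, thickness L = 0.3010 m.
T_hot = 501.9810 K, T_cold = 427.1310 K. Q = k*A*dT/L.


dT = 74.8500 K
Q = 366.4540 * 7.6820 * 74.8500 / 0.3010 = 700033.9108 W

700033.9108 W


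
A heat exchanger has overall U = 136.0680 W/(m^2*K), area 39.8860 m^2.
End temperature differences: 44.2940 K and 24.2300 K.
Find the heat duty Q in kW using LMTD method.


LMTD = 33.2594 K
Q = 136.0680 * 39.8860 * 33.2594 = 180505.7898 W = 180.5058 kW

180.5058 kW


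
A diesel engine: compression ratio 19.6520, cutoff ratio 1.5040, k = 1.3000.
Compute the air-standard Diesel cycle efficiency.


r^(k-1) = 2.4436
rc^k = 1.6999
eta = 0.5628 = 56.2843%

56.2843%


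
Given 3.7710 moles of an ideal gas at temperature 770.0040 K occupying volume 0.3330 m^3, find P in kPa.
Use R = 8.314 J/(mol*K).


P = nRT/V = 3.7710 * 8.314 * 770.0040 / 0.3330
= 24141.2378 / 0.3330 = 72496.2096 Pa = 72.4962 kPa

72.4962 kPa


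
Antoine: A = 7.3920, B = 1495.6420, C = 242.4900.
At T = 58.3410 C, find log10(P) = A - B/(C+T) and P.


C+T = 300.8310
B/(C+T) = 4.9717
log10(P) = 7.3920 - 4.9717 = 2.4203
P = 10^2.4203 = 263.2075 mmHg

263.2075 mmHg


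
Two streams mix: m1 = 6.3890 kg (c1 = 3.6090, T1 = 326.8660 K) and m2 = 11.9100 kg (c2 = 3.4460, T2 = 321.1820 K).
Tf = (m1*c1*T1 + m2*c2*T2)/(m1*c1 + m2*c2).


num = 20718.7505
den = 64.0998
Tf = 323.2266 K

323.2266 K


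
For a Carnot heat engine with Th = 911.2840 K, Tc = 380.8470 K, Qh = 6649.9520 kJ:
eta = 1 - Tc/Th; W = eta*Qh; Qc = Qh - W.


eta = 1 - 380.8470/911.2840 = 0.5821
W = 0.5821 * 6649.9520 = 3870.7808 kJ
Qc = 6649.9520 - 3870.7808 = 2779.1712 kJ

eta = 58.2076%, W = 3870.7808 kJ, Qc = 2779.1712 kJ


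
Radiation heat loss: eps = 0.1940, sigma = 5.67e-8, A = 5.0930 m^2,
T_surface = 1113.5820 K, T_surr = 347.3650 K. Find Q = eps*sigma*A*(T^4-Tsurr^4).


T^4 = 1.5378e+12
Tsurr^4 = 1.4559e+10
Q = 0.1940 * 5.67e-8 * 5.0930 * 1.5232e+12 = 85332.7638 W

85332.7638 W


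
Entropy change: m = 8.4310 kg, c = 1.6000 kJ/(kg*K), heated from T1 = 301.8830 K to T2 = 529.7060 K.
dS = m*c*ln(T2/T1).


T2/T1 = 1.7547
ln(T2/T1) = 0.5623
dS = 8.4310 * 1.6000 * 0.5623 = 7.5850 kJ/K

7.5850 kJ/K


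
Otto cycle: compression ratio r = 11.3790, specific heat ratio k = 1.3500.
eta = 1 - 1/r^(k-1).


r^(k-1) = 2.3423
eta = 1 - 1/2.3423 = 0.5731 = 57.3063%

57.3063%


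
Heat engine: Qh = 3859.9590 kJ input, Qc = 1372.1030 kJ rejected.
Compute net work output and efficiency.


W = 3859.9590 - 1372.1030 = 2487.8560 kJ
eta = 2487.8560 / 3859.9590 = 0.6445 = 64.4529%

W = 2487.8560 kJ, eta = 64.4529%


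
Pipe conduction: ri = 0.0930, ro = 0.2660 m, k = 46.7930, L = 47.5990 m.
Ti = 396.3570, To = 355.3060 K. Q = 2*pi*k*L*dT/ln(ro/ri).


dT = 41.0510 K
ln(ro/ri) = 1.0509
Q = 2*pi*46.7930*47.5990*41.0510 / 1.0509 = 546666.2366 W

546666.2366 W


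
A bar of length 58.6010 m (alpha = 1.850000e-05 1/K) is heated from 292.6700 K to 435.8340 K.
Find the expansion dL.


dT = 143.1640 K
dL = 1.850000e-05 * 58.6010 * 143.1640 = 0.155207 m
L_final = 58.756207 m

dL = 0.155207 m


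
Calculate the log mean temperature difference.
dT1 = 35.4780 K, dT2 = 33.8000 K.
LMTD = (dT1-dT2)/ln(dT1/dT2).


dT1/dT2 = 1.0496
ln(dT1/dT2) = 0.0485
LMTD = 1.6780 / 0.0485 = 34.6322 K

34.6322 K


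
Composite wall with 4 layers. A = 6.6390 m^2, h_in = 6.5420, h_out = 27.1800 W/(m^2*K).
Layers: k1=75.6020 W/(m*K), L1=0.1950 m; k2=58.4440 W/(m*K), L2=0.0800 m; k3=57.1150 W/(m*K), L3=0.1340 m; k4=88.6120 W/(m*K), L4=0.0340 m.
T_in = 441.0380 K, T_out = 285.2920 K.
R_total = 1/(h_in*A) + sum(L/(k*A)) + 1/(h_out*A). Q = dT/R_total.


R_conv_in = 1/(6.5420*6.6390) = 0.0230
R_1 = 0.1950/(75.6020*6.6390) = 0.0004
R_2 = 0.0800/(58.4440*6.6390) = 0.0002
R_3 = 0.1340/(57.1150*6.6390) = 0.0004
R_4 = 0.0340/(88.6120*6.6390) = 5.7794e-05
R_conv_out = 1/(27.1800*6.6390) = 0.0055
R_total = 0.0296 K/W
Q = 155.7460 / 0.0296 = 5266.6800 W

R_total = 0.0296 K/W, Q = 5266.6800 W


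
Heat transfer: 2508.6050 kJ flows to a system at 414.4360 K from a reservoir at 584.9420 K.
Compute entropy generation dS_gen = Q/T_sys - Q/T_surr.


dS_sys = 2508.6050/414.4360 = 6.0531 kJ/K
dS_surr = -2508.6050/584.9420 = -4.2886 kJ/K
dS_gen = 6.0531 - 4.2886 = 1.7644 kJ/K (irreversible)

dS_gen = 1.7644 kJ/K, irreversible


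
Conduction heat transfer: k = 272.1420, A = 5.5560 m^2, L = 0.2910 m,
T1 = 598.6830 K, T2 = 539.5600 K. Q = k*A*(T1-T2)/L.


dT = 59.1230 K
Q = 272.1420 * 5.5560 * 59.1230 / 0.2910 = 307200.0507 W

307200.0507 W


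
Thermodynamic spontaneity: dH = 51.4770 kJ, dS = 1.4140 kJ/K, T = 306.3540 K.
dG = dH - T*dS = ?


T*dS = 306.3540 * 1.4140 = 433.1846 kJ
dG = 51.4770 - 433.1846 = -381.7076 kJ (spontaneous)

dG = -381.7076 kJ, spontaneous


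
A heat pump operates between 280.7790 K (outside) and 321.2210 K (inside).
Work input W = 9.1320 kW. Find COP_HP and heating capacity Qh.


COP = 321.2210 / 40.4420 = 7.9428
Qh = 7.9428 * 9.1320 = 72.5333 kW

COP = 7.9428, Qh = 72.5333 kW


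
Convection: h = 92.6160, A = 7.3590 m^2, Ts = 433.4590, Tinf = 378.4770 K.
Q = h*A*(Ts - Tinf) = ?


dT = 54.9820 K
Q = 92.6160 * 7.3590 * 54.9820 = 37473.5948 W

37473.5948 W


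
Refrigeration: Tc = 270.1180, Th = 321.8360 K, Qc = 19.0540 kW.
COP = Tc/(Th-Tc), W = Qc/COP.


COP = 270.1180 / 51.7180 = 5.2229
W = 19.0540 / 5.2229 = 3.6482 kW

COP = 5.2229, W = 3.6482 kW


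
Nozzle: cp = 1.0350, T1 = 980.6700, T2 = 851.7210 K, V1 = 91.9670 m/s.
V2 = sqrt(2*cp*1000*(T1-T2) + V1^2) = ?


dT = 128.9490 K
2*cp*1000*dT = 266924.4300
V1^2 = 8457.9291
V2 = sqrt(275382.3591) = 524.7689 m/s

524.7689 m/s


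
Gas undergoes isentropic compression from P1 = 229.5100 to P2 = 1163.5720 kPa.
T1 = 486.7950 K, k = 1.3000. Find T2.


(k-1)/k = 0.2308
(P2/P1)^exp = 1.4544
T2 = 486.7950 * 1.4544 = 708.0053 K

708.0053 K


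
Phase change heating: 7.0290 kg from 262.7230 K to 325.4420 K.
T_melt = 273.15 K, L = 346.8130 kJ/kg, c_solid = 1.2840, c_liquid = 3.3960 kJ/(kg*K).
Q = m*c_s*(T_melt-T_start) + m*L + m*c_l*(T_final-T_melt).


Q1 (sensible, solid) = 7.0290 * 1.2840 * 10.4270 = 94.1061 kJ
Q2 (latent) = 7.0290 * 346.8130 = 2437.7486 kJ
Q3 (sensible, liquid) = 7.0290 * 3.3960 * 52.2920 = 1248.2353 kJ
Q_total = 3780.0901 kJ

3780.0901 kJ


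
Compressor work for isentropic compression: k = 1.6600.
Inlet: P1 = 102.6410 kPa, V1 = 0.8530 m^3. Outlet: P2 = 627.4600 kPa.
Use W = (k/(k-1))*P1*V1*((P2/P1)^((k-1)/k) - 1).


(k-1)/k = 0.3976
(P2/P1)^exp = 2.0541
W = 2.5152 * 102.6410 * 0.8530 * (2.0541 - 1) = 232.1112 kJ

232.1112 kJ


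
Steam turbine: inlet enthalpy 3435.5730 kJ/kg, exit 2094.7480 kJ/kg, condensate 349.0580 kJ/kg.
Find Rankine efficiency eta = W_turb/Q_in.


W = 1340.8250 kJ/kg
Q_in = 3086.5150 kJ/kg
eta = 0.4344 = 43.4414%

eta = 43.4414%


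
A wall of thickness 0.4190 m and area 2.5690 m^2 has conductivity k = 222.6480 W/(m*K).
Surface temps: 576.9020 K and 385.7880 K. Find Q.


dT = 191.1140 K
Q = 222.6480 * 2.5690 * 191.1140 / 0.4190 = 260892.3724 W

260892.3724 W


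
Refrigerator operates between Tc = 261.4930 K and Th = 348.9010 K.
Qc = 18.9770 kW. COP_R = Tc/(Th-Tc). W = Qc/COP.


COP = 261.4930 / 87.4080 = 2.9916
W = 18.9770 / 2.9916 = 6.3433 kW

COP = 2.9916, W = 6.3433 kW


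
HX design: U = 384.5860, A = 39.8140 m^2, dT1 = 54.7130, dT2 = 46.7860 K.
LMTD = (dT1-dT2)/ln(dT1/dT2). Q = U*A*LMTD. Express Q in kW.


LMTD = 50.6461 K
Q = 384.5860 * 39.8140 * 50.6461 = 775489.1305 W = 775.4891 kW

775.4891 kW


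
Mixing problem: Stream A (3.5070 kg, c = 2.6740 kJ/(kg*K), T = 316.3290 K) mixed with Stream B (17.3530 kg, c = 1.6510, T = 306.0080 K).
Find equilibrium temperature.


num = 11733.5131
den = 38.0275
Tf = 308.5532 K

308.5532 K


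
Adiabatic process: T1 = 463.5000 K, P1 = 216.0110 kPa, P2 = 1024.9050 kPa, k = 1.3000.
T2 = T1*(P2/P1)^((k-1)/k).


(k-1)/k = 0.2308
(P2/P1)^exp = 1.4323
T2 = 463.5000 * 1.4323 = 663.8924 K

663.8924 K


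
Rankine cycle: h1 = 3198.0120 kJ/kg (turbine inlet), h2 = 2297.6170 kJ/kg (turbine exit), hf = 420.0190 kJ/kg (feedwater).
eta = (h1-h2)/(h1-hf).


W = 900.3950 kJ/kg
Q_in = 2777.9930 kJ/kg
eta = 0.3241 = 32.4117%

eta = 32.4117%


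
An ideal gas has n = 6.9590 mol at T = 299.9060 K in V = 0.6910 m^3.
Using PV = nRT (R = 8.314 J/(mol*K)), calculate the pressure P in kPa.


P = nRT/V = 6.9590 * 8.314 * 299.9060 / 0.6910
= 17351.6992 / 0.6910 = 25110.9974 Pa = 25.1110 kPa

25.1110 kPa


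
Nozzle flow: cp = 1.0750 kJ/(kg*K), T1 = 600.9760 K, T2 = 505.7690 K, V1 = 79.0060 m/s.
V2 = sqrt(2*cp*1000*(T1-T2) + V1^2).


dT = 95.2070 K
2*cp*1000*dT = 204695.0500
V1^2 = 6241.9480
V2 = sqrt(210936.9980) = 459.2788 m/s

459.2788 m/s


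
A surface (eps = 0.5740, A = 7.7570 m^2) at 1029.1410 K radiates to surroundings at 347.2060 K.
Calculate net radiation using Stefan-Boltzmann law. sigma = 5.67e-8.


T^4 = 1.1218e+12
Tsurr^4 = 1.4533e+10
Q = 0.5740 * 5.67e-8 * 7.7570 * 1.1072e+12 = 279527.8348 W

279527.8348 W


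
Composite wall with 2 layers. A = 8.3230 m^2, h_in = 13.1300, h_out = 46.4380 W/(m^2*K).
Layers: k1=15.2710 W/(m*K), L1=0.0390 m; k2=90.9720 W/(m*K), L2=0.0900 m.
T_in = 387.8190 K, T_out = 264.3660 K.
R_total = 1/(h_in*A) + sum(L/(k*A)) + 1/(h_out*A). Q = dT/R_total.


R_conv_in = 1/(13.1300*8.3230) = 0.0092
R_1 = 0.0390/(15.2710*8.3230) = 0.0003
R_2 = 0.0900/(90.9720*8.3230) = 0.0001
R_conv_out = 1/(46.4380*8.3230) = 0.0026
R_total = 0.0122 K/W
Q = 123.4530 / 0.0122 = 10149.2715 W

R_total = 0.0122 K/W, Q = 10149.2715 W


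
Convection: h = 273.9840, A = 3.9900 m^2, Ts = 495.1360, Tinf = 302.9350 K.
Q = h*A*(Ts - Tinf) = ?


dT = 192.2010 K
Q = 273.9840 * 3.9900 * 192.2010 = 210113.3951 W

210113.3951 W


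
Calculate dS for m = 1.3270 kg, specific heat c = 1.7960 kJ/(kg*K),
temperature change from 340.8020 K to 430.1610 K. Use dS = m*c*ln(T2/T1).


T2/T1 = 1.2622
ln(T2/T1) = 0.2329
dS = 1.3270 * 1.7960 * 0.2329 = 0.5550 kJ/K

0.5550 kJ/K


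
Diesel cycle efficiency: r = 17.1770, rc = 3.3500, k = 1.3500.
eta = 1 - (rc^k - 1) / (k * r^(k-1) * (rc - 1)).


r^(k-1) = 2.7054
rc^k = 5.1146
eta = 0.5206 = 52.0606%

52.0606%


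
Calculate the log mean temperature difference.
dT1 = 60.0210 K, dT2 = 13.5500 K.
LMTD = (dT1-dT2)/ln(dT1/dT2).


dT1/dT2 = 4.4296
ln(dT1/dT2) = 1.4883
LMTD = 46.4710 / 1.4883 = 31.2240 K

31.2240 K


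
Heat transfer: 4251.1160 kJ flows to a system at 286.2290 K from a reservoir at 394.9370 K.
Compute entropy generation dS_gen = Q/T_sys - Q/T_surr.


dS_sys = 4251.1160/286.2290 = 14.8521 kJ/K
dS_surr = -4251.1160/394.9370 = -10.7640 kJ/K
dS_gen = 14.8521 - 10.7640 = 4.0881 kJ/K (irreversible)

dS_gen = 4.0881 kJ/K, irreversible


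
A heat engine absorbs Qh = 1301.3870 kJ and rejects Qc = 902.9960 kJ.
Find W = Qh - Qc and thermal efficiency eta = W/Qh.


W = 1301.3870 - 902.9960 = 398.3910 kJ
eta = 398.3910 / 1301.3870 = 0.3061 = 30.6128%

W = 398.3910 kJ, eta = 30.6128%


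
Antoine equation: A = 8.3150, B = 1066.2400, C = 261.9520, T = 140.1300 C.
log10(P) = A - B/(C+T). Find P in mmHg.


C+T = 402.0820
B/(C+T) = 2.6518
log10(P) = 8.3150 - 2.6518 = 5.6632
P = 10^5.6632 = 460471.3409 mmHg

460471.3409 mmHg


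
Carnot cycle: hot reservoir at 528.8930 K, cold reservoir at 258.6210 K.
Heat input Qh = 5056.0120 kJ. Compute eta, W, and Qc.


eta = 1 - 258.6210/528.8930 = 0.5110
W = 0.5110 * 5056.0120 = 2583.6955 kJ
Qc = 5056.0120 - 2583.6955 = 2472.3165 kJ

eta = 51.1015%, W = 2583.6955 kJ, Qc = 2472.3165 kJ


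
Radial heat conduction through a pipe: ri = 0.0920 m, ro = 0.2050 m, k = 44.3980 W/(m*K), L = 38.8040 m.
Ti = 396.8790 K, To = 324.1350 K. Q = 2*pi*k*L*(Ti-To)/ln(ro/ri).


dT = 72.7440 K
ln(ro/ri) = 0.8012
Q = 2*pi*44.3980*38.8040*72.7440 / 0.8012 = 982798.3250 W

982798.3250 W


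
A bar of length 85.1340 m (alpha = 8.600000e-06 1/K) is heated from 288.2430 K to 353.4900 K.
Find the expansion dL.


dT = 65.2470 K
dL = 8.600000e-06 * 85.1340 * 65.2470 = 0.047771 m
L_final = 85.181771 m

dL = 0.047771 m


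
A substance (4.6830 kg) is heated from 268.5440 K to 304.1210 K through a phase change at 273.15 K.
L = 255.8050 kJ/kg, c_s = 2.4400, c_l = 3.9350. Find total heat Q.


Q1 (sensible, solid) = 4.6830 * 2.4400 * 4.6060 = 52.6306 kJ
Q2 (latent) = 4.6830 * 255.8050 = 1197.9348 kJ
Q3 (sensible, liquid) = 4.6830 * 3.9350 * 30.9710 = 570.7214 kJ
Q_total = 1821.2867 kJ

1821.2867 kJ


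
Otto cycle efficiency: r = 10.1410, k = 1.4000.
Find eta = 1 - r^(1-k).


r^(k-1) = 2.5260
eta = 1 - 1/2.5260 = 0.6041 = 60.4116%

60.4116%


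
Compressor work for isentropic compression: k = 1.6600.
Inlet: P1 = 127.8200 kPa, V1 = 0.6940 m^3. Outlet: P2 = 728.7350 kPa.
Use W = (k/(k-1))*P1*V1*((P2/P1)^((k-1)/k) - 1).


(k-1)/k = 0.3976
(P2/P1)^exp = 1.9979
W = 2.5152 * 127.8200 * 0.6940 * (1.9979 - 1) = 222.6360 kJ

222.6360 kJ


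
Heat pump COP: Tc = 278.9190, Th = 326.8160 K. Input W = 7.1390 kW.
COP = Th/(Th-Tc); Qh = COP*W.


COP = 326.8160 / 47.8970 = 6.8233
Qh = 6.8233 * 7.1390 = 48.7116 kW

COP = 6.8233, Qh = 48.7116 kW


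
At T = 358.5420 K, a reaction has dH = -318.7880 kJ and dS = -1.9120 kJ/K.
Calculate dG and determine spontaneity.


T*dS = 358.5420 * -1.9120 = -685.5323 kJ
dG = -318.7880 + 685.5323 = 366.7443 kJ (non-spontaneous)

dG = 366.7443 kJ, non-spontaneous


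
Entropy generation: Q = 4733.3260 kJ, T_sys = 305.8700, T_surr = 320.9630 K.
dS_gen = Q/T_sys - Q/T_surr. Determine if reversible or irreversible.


dS_sys = 4733.3260/305.8700 = 15.4750 kJ/K
dS_surr = -4733.3260/320.9630 = -14.7473 kJ/K
dS_gen = 15.4750 - 14.7473 = 0.7277 kJ/K (irreversible)

dS_gen = 0.7277 kJ/K, irreversible


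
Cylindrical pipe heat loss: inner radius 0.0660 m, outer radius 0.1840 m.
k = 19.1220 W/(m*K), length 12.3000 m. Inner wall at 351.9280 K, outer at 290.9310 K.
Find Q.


dT = 60.9970 K
ln(ro/ri) = 1.0253
Q = 2*pi*19.1220*12.3000*60.9970 / 1.0253 = 87919.2255 W

87919.2255 W


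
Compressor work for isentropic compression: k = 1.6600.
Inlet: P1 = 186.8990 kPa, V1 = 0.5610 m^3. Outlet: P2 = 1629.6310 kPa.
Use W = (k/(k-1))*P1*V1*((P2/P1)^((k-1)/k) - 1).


(k-1)/k = 0.3976
(P2/P1)^exp = 2.3655
W = 2.5152 * 186.8990 * 0.5610 * (2.3655 - 1) = 360.1075 kJ

360.1075 kJ


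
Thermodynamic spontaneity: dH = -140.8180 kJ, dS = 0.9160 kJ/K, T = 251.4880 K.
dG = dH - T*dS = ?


T*dS = 251.4880 * 0.9160 = 230.3630 kJ
dG = -140.8180 - 230.3630 = -371.1810 kJ (spontaneous)

dG = -371.1810 kJ, spontaneous


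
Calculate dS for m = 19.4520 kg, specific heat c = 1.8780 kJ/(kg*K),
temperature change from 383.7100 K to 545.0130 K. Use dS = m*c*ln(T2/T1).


T2/T1 = 1.4204
ln(T2/T1) = 0.3509
dS = 19.4520 * 1.8780 * 0.3509 = 12.8195 kJ/K

12.8195 kJ/K


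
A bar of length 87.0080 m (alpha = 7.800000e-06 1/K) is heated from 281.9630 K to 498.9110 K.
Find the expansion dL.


dT = 216.9480 K
dL = 7.800000e-06 * 87.0080 * 216.9480 = 0.147234 m
L_final = 87.155234 m

dL = 0.147234 m


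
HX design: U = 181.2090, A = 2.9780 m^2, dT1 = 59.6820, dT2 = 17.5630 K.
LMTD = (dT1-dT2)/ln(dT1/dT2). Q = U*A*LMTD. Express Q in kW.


LMTD = 34.4324 K
Q = 181.2090 * 2.9780 * 34.4324 = 18581.1349 W = 18.5811 kW

18.5811 kW


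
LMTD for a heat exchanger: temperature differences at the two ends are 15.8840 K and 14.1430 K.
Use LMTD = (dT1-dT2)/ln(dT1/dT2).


dT1/dT2 = 1.1231
ln(dT1/dT2) = 0.1161
LMTD = 1.7410 / 0.1161 = 14.9967 K

14.9967 K


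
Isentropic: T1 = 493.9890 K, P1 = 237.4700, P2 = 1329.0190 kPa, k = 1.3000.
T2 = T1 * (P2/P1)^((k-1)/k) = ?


(k-1)/k = 0.2308
(P2/P1)^exp = 1.4880
T2 = 493.9890 * 1.4880 = 735.0464 K

735.0464 K


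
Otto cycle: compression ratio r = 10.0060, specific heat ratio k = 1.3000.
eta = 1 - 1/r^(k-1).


r^(k-1) = 1.9956
eta = 1 - 1/1.9956 = 0.4989 = 49.8903%

49.8903%


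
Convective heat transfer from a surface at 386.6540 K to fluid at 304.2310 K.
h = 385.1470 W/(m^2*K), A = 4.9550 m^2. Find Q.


dT = 82.4230 K
Q = 385.1470 * 4.9550 * 82.4230 = 157296.3322 W

157296.3322 W
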